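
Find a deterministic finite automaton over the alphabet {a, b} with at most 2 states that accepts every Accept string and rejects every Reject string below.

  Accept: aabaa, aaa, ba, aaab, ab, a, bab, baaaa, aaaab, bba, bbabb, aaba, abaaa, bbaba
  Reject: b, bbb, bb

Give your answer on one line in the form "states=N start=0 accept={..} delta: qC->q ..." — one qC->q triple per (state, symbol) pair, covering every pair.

states=2 start=0 accept={1} delta: 0a->1 0b->0 1a->1 1b->1

Grow the machine one transition at a time. Run the examples from 0; the earliest place one falls off (shortest prefix, ties alphabetical) gets sent to the lowest-numbered state that keeps every Accept/Reject pair distinguishable — a pair clashes when both reach the same state with identical unread suffix — and to a fresh state only if none does.
a: 0a undefined. 0a->0: no, aaab/b meet in 0 with "b" left. Open state 1: 0a->1.
b: 0b undefined. 0b->0: ok.
aa: 1a undefined. 1a->0: no, aabaa/b meet in 0. 1a->1: ok.
ab: 1b undefined. 1b->0: no, aaab/b meet in 0. 1b->1: ok.
All examples now run through 2 states with every (state, symbol) defined. Accept strings end in {1}, Reject strings end in {0}; accept={1}.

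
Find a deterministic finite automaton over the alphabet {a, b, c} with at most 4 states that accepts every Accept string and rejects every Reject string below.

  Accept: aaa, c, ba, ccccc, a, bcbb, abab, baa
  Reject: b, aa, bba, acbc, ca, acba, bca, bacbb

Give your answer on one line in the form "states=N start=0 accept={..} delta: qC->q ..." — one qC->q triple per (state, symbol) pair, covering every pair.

State merging on the prefix tree: take the shortest (then alphabetical) example prefix whose next move is undefined and point that move at state 0, else 1, else 2, ...; a target is out if some Accept/Reject pair would then sit in one state with the same input left (inseparable). If every existing state is out, open a new one.
a: 0a undefined. 0a->0: no, aaa/aa meet in 0. Open state 1: 0a->1.
b: 0b undefined. 0b->0: no, ba/bba meet in 1. 0b->1: no, ba/aa meet in 1 with "a" left. Open state 2: 0b->2.
c: 0c undefined. 0c->0: no, a/ca meet in 1. 0c->1: ok.
aa: 1a undefined. 1a->0: ok.
ab: 1b undefined. 1b->0: no, abab/aa meet in 0. 1b->1: no, abab/b meet in 2. 1b->2: ok.
ac: 1c undefined. 1c->0: no, ba/acba meet in 2 with "a" left. 1c->1: no, ba/acba meet in 2 with "a" left. 1c->2: ok.
ba: 2a undefined. 2a->0: no, ba/aa meet in 0. 2a->1: no, abab/b meet in 2. 2a->2: no, ba/b meet in 2. Open state 3: 2a->3.
bb: 2b undefined. 2b->0: no, aaa/bba meet in 1. 2b->1: ok.
bc: 2c undefined. 2c->0: no, aaa/bca meet in 1. 2c->1: ok.
baa: 3a undefined. 3a->0: no, baa/aa meet in 0. 3a->1: ok.
bac: 3c undefined. 3c->0: no, aaa/bacbb meet in 1. 3c->1: no, aaa/bacbb meet in 1. 3c->2: ok.
abab: 3b undefined. 3b->0: no, abab/aa meet in 0. 3b->1: ok.
All examples now run through 4 states with every (state, symbol) defined. Accept strings end in {1,3}, Reject strings end in {0,2}; accept={1,3}.

states=4 start=0 accept={1,3} delta: 0a->1 0b->2 0c->1 1a->0 1b->2 1c->2 2a->3 2b->1 2c->1 3a->1 3b->1 3c->2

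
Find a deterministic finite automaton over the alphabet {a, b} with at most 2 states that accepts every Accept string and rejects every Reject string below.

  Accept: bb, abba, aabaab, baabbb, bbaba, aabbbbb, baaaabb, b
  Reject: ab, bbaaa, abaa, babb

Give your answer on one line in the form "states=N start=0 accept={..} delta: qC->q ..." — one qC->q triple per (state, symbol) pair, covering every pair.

State merging on the prefix tree: take the shortest (then alphabetical) example prefix whose next move is undefined and point that move at state 0, else 1, else 2, ...; a target is out if some Accept/Reject pair would then sit in one state with the same input left (inseparable). If every existing state is out, open a new one.
a: 0a undefined. 0a->0: no, b/ab meet in 0 with "b" left. Open state 1: 0a->1.
b: 0b undefined. 0b->0: ok.
aa: 1a undefined. 1a->0: ok.
ab: 1b undefined. 1b->0: no, bb/ab meet in 0. 1b->1: ok.
All examples now run through 2 states with every (state, symbol) defined. Accept strings end in {0}, Reject strings end in {1}; accept={0}.

states=2 start=0 accept={0} delta: 0a->1 0b->0 1a->0 1b->1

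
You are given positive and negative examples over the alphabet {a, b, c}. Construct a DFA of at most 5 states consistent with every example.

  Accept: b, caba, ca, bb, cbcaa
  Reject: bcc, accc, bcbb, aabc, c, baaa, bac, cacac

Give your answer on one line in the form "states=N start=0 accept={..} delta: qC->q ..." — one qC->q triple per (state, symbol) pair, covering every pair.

states=4 start=0 accept={1,3} delta: 0a->0 0b->1 0c->2 1a->0 1b->1 1c->2 2a->3 2b->2 2c->2 3a->1 3b->2 3c->0

State merging on the prefix tree: take the shortest (then alphabetical) example prefix whose next move is undefined and point that move at state 0, else 1, else 2, ...; a target is out if some Accept/Reject pair would then sit in one state with the same input left (inseparable). If every existing state is out, open a new one.
a: 0a undefined. 0a->0: ok.
b: 0b undefined. 0b->0: no, b/baaa meet in 0. Open state 1: 0b->1.
c: 0c undefined. 0c->0: no, ca/accc meet in 0. 0c->1: no, b/c meet in 1. Open state 2: 0c->2.
ba: 1a undefined. 1a->0: ok.
bb: 1b undefined. 1b->0: no, bb/baaa meet in 0. 1b->1: ok.
bc: 1c undefined. 1c->0: no, b/bcbb meet in 1. 1c->1: no, b/bcc meet in 1. 1c->2: ok.
ca: 2a undefined. 2a->0: no, caba/baaa meet in 0. 2a->1: no, caba/baaa meet in 0. 2a->2: no, ca/aabc meet in 2. Open state 3: 2a->3.
cb: 2b undefined. 2b->0: no, b/bcbb meet in 1. 2b->1: no, b/bcbb meet in 1. 2b->2: ok.
acc: 2c undefined. 2c->0: no, cbcaa/bcc meet in 0. 2c->1: no, b/bcc meet in 1. 2c->2: ok.
cab: 3b undefined. 3b->0: no, caba/baaa meet in 0. 3b->1: no, caba/baaa meet in 0. 3b->2: ok.
cac: 3c undefined. 3c->0: ok.
cbcaa: 3a undefined. 3a->0: no, cbcaa/baaa meet in 0. 3a->1: ok.
All examples now run through 4 states with every (state, symbol) defined. Accept strings end in {1,3}, Reject strings end in {0,2}; accept={1,3}.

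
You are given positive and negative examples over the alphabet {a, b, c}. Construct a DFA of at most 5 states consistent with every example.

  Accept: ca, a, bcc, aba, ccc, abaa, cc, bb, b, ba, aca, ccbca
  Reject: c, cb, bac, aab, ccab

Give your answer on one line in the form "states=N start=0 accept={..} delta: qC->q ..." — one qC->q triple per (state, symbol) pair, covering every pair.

Grow the machine one transition at a time. Run the examples from 0; the earliest place one falls off (shortest prefix, ties alphabetical) gets sent to the lowest-numbered state that keeps every Accept/Reject pair distinguishable — a pair clashes when both reach the same state with identical unread suffix — and to a fresh state only if none does.
a: 0a undefined. 0a->0: no, b/aab meet in 0 with "b" left. Open state 1: 0a->1.
b: 0b undefined. 0b->0: ok.
c: 0c undefined. 0c->0: no, bcc/c meet in 0. 0c->1: no, a/c meet in 1. Open state 2: 0c->2.
aa: 1a undefined. 1a->0: no, bb/aab meet in 0. 1a->1: ok.
ab: 1b undefined. 1b->0: no, bb/aab meet in 0. 1b->1: no, a/aab meet in 1. 1b->2: ok.
ac: 1c undefined. 1c->0: no, bb/bac meet in 0. 1c->1: no, a/bac meet in 1. 1c->2: ok.
ca: 2a undefined. 2a->0: ok.
cb: 2b undefined. 2b->0: no, ca/cb meet in 0. 2b->1: no, a/cb meet in 1. 2b->2: ok.
cc: 2c undefined. 2c->0: no, ccc/c meet in 2. 2c->1: no, ccc/c meet in 2. 2c->2: no, ca/ccab meet in 0. Open state 3: 2c->3.
cca: 3a undefined. 3a->0: no, ca/ccab meet in 0. 3a->1: ok.
ccb: 3b undefined. 3b->0: ok.
ccc: 3c undefined. 3c->0: ok.
All examples now run through 4 states with every (state, symbol) defined. Accept strings end in {0,1,3}, Reject strings end in {2}; accept={0,1,3}.

states=4 start=0 accept={0,1,3} delta: 0a->1 0b->0 0c->2 1a->1 1b->2 1c->2 2a->0 2b->2 2c->3 3a->1 3b->0 3c->0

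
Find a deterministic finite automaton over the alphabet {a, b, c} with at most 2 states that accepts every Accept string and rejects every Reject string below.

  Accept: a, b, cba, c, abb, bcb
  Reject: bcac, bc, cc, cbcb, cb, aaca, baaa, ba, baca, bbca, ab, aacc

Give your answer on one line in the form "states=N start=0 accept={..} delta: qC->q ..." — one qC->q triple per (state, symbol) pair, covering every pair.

State merging on the prefix tree: take the shortest (then alphabetical) example prefix whose next move is undefined and point that move at state 0, else 1, else 2, ...; a target is out if some Accept/Reject pair would then sit in one state with the same input left (inseparable). If every existing state is out, open a new one.
a: 0a undefined. 0a->0: no, b/ab meet in 0 with "b" left. Open state 1: 0a->1.
b: 0b undefined. 0b->0: no, a/ba meet in 1. 0b->1: ok.
c: 0c undefined. 0c->0: no, a/cb meet in 1. 0c->1: ok.
aa: 1a undefined. 1a->0: ok.
ab: 1b undefined. 1b->0: ok.
bc: 1c undefined. 1c->0: ok.
All examples now run through 2 states with every (state, symbol) defined. Accept strings end in {1}, Reject strings end in {0}; accept={1}.

states=2 start=0 accept={1} delta: 0a->1 0b->1 0c->1 1a->0 1b->0 1c->0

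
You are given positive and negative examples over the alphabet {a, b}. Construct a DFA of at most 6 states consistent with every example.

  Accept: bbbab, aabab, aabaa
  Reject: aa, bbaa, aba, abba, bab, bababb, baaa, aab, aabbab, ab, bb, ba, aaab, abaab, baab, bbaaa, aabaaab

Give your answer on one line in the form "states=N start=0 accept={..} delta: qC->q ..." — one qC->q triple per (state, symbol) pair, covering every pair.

states=6 start=0 accept={5} delta: 0a->1 0b->1 1a->2 1b->2 2a->0 2b->3 3a->4 3b->0 4a->5 4b->5 5a->0 5b->0

Grow the machine one transition at a time. Run the examples from 0; the earliest place one falls off (shortest prefix, ties alphabetical) gets sent to the lowest-numbered state that keeps every Accept/Reject pair distinguishable — a pair clashes when both reach the same state with identical unread suffix — and to a fresh state only if none does.
a: 0a undefined. 0a->0: no, aabab/bab meet in 0 with "bab" left. Open state 1: 0a->1.
b: 0b undefined. 0b->0: no, bbbab/bab meet in 1 with "b" left. 0b->1: ok.
aa: 1a undefined. 1a->0: no, aabab/bab meet in 1. 1a->1: no, bbbab/aabbab meet in 1 with "bbab" left. Open state 2: 1a->2.
ab: 1b undefined. 1b->0: no, bbbab/bab meet in 2 with "b" left. 1b->1: no, bbbab/bab meet in 2 with "b" left. 1b->2: ok.
aaa: 2a undefined. 2a->0: ok.
aab: 2b undefined. 2b->0: no, bbbab/aa meet in 2. 2b->1: no, bbbab/bbaa meet in 1. 2b->2: no, bbbab/bbaa meet in 1. Open state 3: 2b->3.
aaba: 3a undefined. 3a->0: no, bbbab/bbaa meet in 1. 3a->1: no, bbbab/aa meet in 2. 3a->2: no, bbbab/bab meet in 3. 3a->3: no, bbbab/aabaaab meet in 3 with "b" left. Open state 4: 3a->4.
aabb: 3b undefined. 3b->0: ok.
aabaa: 4a undefined. 4a->0: no, aabaa/aba meet in 0. 4a->1: no, aabaa/bbaa meet in 1. 4a->2: no, aabaa/aa meet in 2. 4a->3: no, bbbab/aabaaab meet in 4 with "b" left. 4a->4: no, bbbab/aabaaab meet in 4 with "b" left. Open state 5: 4a->5.
aabab: 4b undefined. 4b->0: no, bbbab/aba meet in 0. 4b->1: no, bbbab/bbaa meet in 1. 4b->2: no, bbbab/aa meet in 2. 4b->3: no, bbbab/bab meet in 3. 4b->4: no, bbbab/abba meet in 4. 4b->5: ok.
aabaaa: 5a undefined. 5a->0: ok.
bababb: 5b undefined. 5b->0: ok.
All examples now run through 6 states with every (state, symbol) defined. Accept strings end in {5}, Reject strings end in {0,1,2,3,4}; accept={5}.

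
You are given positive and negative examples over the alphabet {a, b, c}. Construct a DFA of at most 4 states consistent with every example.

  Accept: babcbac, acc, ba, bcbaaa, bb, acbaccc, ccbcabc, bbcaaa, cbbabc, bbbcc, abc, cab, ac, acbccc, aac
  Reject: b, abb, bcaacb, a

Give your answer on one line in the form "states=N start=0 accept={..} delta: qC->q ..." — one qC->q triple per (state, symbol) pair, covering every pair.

Fold the examples into a partial DFA from state 0: repeatedly fix the first undefined (state, symbol) met by the shortest-then-alphabetical prefix, trying targets in increasing order and rejecting any under which an Accept and a Reject string meet in one state with the same remainder; add a state when all current targets are rejected. Accepting states are where Accept strings end.
a: 0a undefined. 0a->0: no, bb/abb meet in 0 with "bb" left. Open state 1: 0a->1.
b: 0b undefined. 0b->0: no, ba/a meet in 1. 0b->1: ok.
c: 0c undefined. 0c->0: ok.
aa: 1a undefined. 1a->0: ok.
ab: 1b undefined. 1b->0: no, bbcaaa/b meet in 1. 1b->1: no, bb/b meet in 1. Open state 2: 1b->2.
ac: 1c undefined. 1c->0: ok.
abb: 2b undefined. 2b->0: no, babcbac/abb meet in 0. 2b->1: ok.
abc: 2c undefined. 2c->0: no, bbcaaa/b meet in 1. 2c->1: no, ccbcabc/b meet in 1. 2c->2: ok.
bbca: 2a undefined. 2a->0: ok.
All examples now run through 3 states with every (state, symbol) defined. Accept strings end in {0,2}, Reject strings end in {1}; accept={0,2}.

states=3 start=0 accept={0,2} delta: 0a->1 0b->1 0c->0 1a->0 1b->2 1c->0 2a->0 2b->1 2c->2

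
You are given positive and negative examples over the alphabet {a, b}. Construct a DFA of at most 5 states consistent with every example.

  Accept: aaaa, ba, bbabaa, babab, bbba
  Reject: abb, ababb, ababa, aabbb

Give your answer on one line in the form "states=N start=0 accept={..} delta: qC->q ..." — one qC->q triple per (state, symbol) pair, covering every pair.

states=4 start=0 accept={0,1} delta: 0a->0 0b->1 1a->1 1b->2 2a->3 2b->3 3a->0 3b->0

Grow the machine one transition at a time. Run the examples from 0; the earliest place one falls off (shortest prefix, ties alphabetical) gets sent to the lowest-numbered state that keeps every Accept/Reject pair distinguishable — a pair clashes when both reach the same state with identical unread suffix — and to a fresh state only if none does.
a: 0a undefined. 0a->0: ok.
b: 0b undefined. 0b->0: no, aaaa/abb meet in 0. Open state 1: 0b->1.
ba: 1a undefined. 1a->0: no, aaaa/ababa meet in 0. 1a->1: ok.
bb: 1b undefined. 1b->0: no, aaaa/abb meet in 0. 1b->1: no, ba/abb meet in 1. Open state 2: 1b->2.
bba: 2a undefined. 2a->0: no, aaaa/ababa meet in 0. 2a->1: no, ba/ababa meet in 1. 2a->2: no, babab/ababb meet in 2 with "b" left. Open state 3: 2a->3.
bbb: 2b undefined. 2b->0: no, aaaa/ababb meet in 0. 2b->1: no, ba/ababb meet in 1. 2b->2: no, bbba/ababa meet in 3. 2b->3: ok.
bbab: 3b undefined. 3b->0: ok.
bbba: 3a undefined. 3a->0: ok.
All examples now run through 4 states with every (state, symbol) defined. Accept strings end in {0,1}, Reject strings end in {2,3}; accept={0,1}.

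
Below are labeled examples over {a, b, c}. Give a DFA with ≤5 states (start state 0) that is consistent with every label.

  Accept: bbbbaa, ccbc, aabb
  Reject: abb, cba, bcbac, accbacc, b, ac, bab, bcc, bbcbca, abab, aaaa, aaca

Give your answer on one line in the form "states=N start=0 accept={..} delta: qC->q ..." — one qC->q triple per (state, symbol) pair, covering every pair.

Fold the examples into a partial DFA from state 0: repeatedly fix the first undefined (state, symbol) met by the shortest-then-alphabetical prefix, trying targets in increasing order and rejecting any under which an Accept and a Reject string meet in one state with the same remainder; add a state when all current targets are rejected. Accepting states are where Accept strings end.
a: 0a undefined. 0a->0: no, aabb/abb meet in 0 with "bb" left. Open state 1: 0a->1.
b: 0b undefined. 0b->0: ok.
c: 0c undefined. 0c->0: no, ccbc/b meet in 0. 0c->1: ok.
aa: 1a undefined. 1a->0: no, bbbbaa/b meet in 0. 1a->1: no, bbbbaa/aaaa meet in 1. Open state 2: 1a->2.
ab: 1b undefined. 1b->0: no, bbbbaa/bbcbca meet in 2. 1b->1: no, bbbbaa/cba meet in 2. 1b->2: no, bbbbaa/bab meet in 2. Open state 3: 1b->3.
ac: 1c undefined. 1c->0: ok.
aaa: 2a undefined. 2a->0: no, ccbc/aaaa meet in 1. 2a->1: no, bbbbaa/aaaa meet in 2. 2a->2: no, bbbbaa/aaaa meet in 2. 2a->3: ok.
aab: 2b undefined. 2b->0: no, aabb/b meet in 0. 2b->1: no, aabb/bab meet in 3. 2b->2: ok.
aac: 2c undefined. 2c->0: no, ccbc/aaca meet in 1. 2c->1: no, bbbbaa/aaca meet in 2. 2c->2: ok.
aba: 3a undefined. 3a->0: no, ccbc/bcbac meet in 1. 3a->1: no, ccbc/cba meet in 1. 3a->2: no, bbbbaa/cba meet in 2. 3a->3: ok.
abb: 3b undefined. 3b->0: ok.
bbcbc: 3c undefined. 3c->0: no, ccbc/accbacc meet in 1. 3c->1: no, bbbbaa/bbcbca meet in 2. 3c->2: no, bbbbaa/bcbac meet in 2. 3c->3: ok.
All examples now run through 4 states with every (state, symbol) defined. Accept strings end in {1,2}, Reject strings end in {0,3}; accept={1,2}.

states=4 start=0 accept={1,2} delta: 0a->1 0b->0 0c->1 1a->2 1b->3 1c->0 2a->3 2b->2 2c->2 3a->3 3b->0 3c->3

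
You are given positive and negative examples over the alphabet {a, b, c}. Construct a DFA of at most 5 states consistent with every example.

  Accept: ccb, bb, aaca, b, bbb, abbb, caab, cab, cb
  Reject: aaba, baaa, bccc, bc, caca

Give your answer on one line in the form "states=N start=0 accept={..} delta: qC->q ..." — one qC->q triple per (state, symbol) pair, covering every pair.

Grow the machine one transition at a time. Run the examples from 0; the earliest place one falls off (shortest prefix, ties alphabetical) gets sent to the lowest-numbered state that keeps every Accept/Reject pair distinguishable — a pair clashes when both reach the same state with identical unread suffix — and to a fresh state only if none does.
a: 0a undefined. 0a->0: ok.
b: 0b undefined. 0b->0: no, bb/aaba meet in 0. Open state 1: 0b->1.
c: 0c undefined. 0c->0: no, aaca/caca meet in 0. 0c->1: no, aaca/aaba meet in 1 with "a" left. Open state 2: 0c->2.
ba: 1a undefined. 1a->0: ok.
bb: 1b undefined. 1b->0: no, bb/aaba meet in 0. 1b->1: ok.
bc: 1c undefined. 1c->0: ok.
ca: 2a undefined. 2a->0: no, aaca/aaba meet in 0. 2a->1: ok.
cb: 2b undefined. 2b->0: no, cb/aaba meet in 0. 2b->1: ok.
cc: 2c undefined. 2c->0: ok.
All examples now run through 3 states with every (state, symbol) defined. Accept strings end in {1}, Reject strings end in {0}; accept={1}.

states=3 start=0 accept={1} delta: 0a->0 0b->1 0c->2 1a->0 1b->1 1c->0 2a->1 2b->1 2c->0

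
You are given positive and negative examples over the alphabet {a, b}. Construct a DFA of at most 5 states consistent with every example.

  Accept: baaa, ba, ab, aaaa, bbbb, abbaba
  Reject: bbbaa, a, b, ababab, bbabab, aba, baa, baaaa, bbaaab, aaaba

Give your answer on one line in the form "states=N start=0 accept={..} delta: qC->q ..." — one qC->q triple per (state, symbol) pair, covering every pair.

State merging on the prefix tree: take the shortest (then alphabetical) example prefix whose next move is undefined and point that move at state 0, else 1, else 2, ...; a target is out if some Accept/Reject pair would then sit in one state with the same input left (inseparable). If every existing state is out, open a new one.
a: 0a undefined. 0a->0: no, ba/aba meet in 0 with "ba" left. Open state 1: 0a->1.
b: 0b undefined. 0b->0: no, ba/a meet in 1. 0b->1: ok.
aa: 1a undefined. 1a->0: ok.
ab: 1b undefined. 1b->0: no, baaa/ababab meet in 0. 1b->1: no, baaa/aba meet in 0. Open state 2: 1b->2.
aba: 2a undefined. 2a->0: no, baaa/aba meet in 0. 2a->1: no, ab/ababab meet in 2. 2a->2: no, ab/aba meet in 2. Open state 3: 2a->3.
abb: 2b undefined. 2b->0: no, baaa/bbbaa meet in 0. 2b->1: ok.
abab: 3b undefined. 3b->0: no, ab/ababab meet in 2. 3b->1: ok.
bbaa: 3a undefined. 3a->0: no, ab/bbaaab meet in 2. 3a->1: ok.
All examples now run through 4 states with every (state, symbol) defined. Accept strings end in {0,2}, Reject strings end in {1,3}; accept={0,2}.

states=4 start=0 accept={0,2} delta: 0a->1 0b->1 1a->0 1b->2 2a->3 2b->1 3a->1 3b->1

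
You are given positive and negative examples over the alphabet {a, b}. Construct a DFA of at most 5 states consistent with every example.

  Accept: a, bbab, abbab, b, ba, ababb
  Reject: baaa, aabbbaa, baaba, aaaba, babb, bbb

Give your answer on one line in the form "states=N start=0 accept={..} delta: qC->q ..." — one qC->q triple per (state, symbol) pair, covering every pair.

Grow the machine one transition at a time. Run the examples from 0; the earliest place one falls off (shortest prefix, ties alphabetical) gets sent to the lowest-numbered state that keeps every Accept/Reject pair distinguishable — a pair clashes when both reach the same state with identical unread suffix — and to a fresh state only if none does.
a: 0a undefined. 0a->0: no, ba/aaaba meet in 0 with "ba" left. Open state 1: 0a->1.
b: 0b undefined. 0b->0: no, b/bbb meet in 0. 0b->1: ok.
aa: 1a undefined. 1a->0: no, ba/baaa meet in 0. 1a->1: no, a/baaa meet in 1. Open state 2: 1a->2.
ab: 1b undefined. 1b->0: no, a/bbb meet in 1. 1b->1: no, a/bbb meet in 1. 1b->2: ok.
aaa: 2a undefined. 2a->0: no, a/baaa meet in 1. 2a->1: no, a/baaba meet in 1. 2a->2: no, bbab/bbb meet in 2 with "b" left. Open state 3: 2a->3.
aab: 2b undefined. 2b->0: no, a/babb meet in 1. 2b->1: no, a/bbb meet in 1. 2b->2: no, ba/babb meet in 2. 2b->3: no, bbab/babb meet in 3 with "b" left. Open state 4: 2b->4.
aaab: 3b undefined. 3b->0: no, a/baaba meet in 1. 3b->1: no, ba/baaba meet in 2. 3b->2: no, ababb/bbb meet in 4. 3b->3: ok.
aabb: 4b undefined. 4b->0: no, bbab/aabbbaa meet in 3. 4b->1: no, a/babb meet in 1. 4b->2: no, ba/babb meet in 2. 4b->3: no, bbab/babb meet in 3. 4b->4: ok.
abba: 4a undefined. 4a->0: no, a/aabbbaa meet in 1. 4a->1: no, abbab/aabbbaa meet in 2. 4a->2: no, bbab/aabbbaa meet in 3. 4a->3: ok.
baaa: 3a undefined. 3a->0: ok.
All examples now run through 5 states with every (state, symbol) defined. Accept strings end in {1,2,3}, Reject strings end in {0,4}; accept={1,2,3}.

states=5 start=0 accept={1,2,3} delta: 0a->1 0b->1 1a->2 1b->2 2a->3 2b->4 3a->0 3b->3 4a->3 4b->4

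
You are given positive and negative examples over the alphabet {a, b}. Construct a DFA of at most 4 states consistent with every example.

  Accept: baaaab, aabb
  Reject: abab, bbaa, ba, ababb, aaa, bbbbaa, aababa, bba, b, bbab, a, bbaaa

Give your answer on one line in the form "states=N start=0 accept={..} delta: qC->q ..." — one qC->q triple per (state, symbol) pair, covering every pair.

states=4 start=0 accept={3} delta: 0a->0 0b->1 1a->2 1b->3 2a->1 2b->0 3a->0 3b->0

Fold the examples into a partial DFA from state 0: repeatedly fix the first undefined (state, symbol) met by the shortest-then-alphabetical prefix, trying targets in increasing order and rejecting any under which an Accept and a Reject string meet in one state with the same remainder; add a state when all current targets are rejected. Accepting states are where Accept strings end.
a: 0a undefined. 0a->0: ok.
b: 0b undefined. 0b->0: no, baaaab/abab meet in 0. Open state 1: 0b->1.
ba: 1a undefined. 1a->0: no, baaaab/abab meet in 1. 1a->1: no, baaaab/abab meet in 1 with "b" left. Open state 2: 1a->2.
bb: 1b undefined. 1b->0: no, aabb/bbaa meet in 0. 1b->1: no, aabb/b meet in 1. 1b->2: no, aabb/ba meet in 2. Open state 3: 1b->3.
baa: 2a undefined. 2a->0: no, baaaab/b meet in 1. 2a->1: ok.
bba: 3a undefined. 3a->0: ok.
bbb: 3b undefined. 3b->0: ok.
abab: 2b undefined. 2b->0: ok.
All examples now run through 4 states with every (state, symbol) defined. Accept strings end in {3}, Reject strings end in {0,1,2}; accept={3}.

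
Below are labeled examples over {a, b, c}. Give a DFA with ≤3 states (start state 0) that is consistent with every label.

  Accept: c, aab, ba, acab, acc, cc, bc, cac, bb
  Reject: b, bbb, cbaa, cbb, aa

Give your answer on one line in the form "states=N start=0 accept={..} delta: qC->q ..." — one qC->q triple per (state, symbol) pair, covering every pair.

Fold the examples into a partial DFA from state 0: repeatedly fix the first undefined (state, symbol) met by the shortest-then-alphabetical prefix, trying targets in increasing order and rejecting any under which an Accept and a Reject string meet in one state with the same remainder; add a state when all current targets are rejected. Accepting states are where Accept strings end.
a: 0a undefined. 0a->0: no, aab/b meet in 0 with "b" left. Open state 1: 0a->1.
b: 0b undefined. 0b->0: no, bb/b meet in 0. 0b->1: no, ba/aa meet in 1 with "a" left. Open state 2: 0b->2.
c: 0c undefined. 0c->0: no, bb/cbb meet in 2 with "b" left. 0c->1: ok.
aa: 1a undefined. 1a->0: no, aab/b meet in 2. 1a->1: no, c/aa meet in 1. 1a->2: ok.
ac: 1c undefined. 1c->0: ok.
ba: 2a undefined. 2a->0: ok.
bb: 2b undefined. 2b->0: ok.
bc: 2c undefined. 2c->0: ok.
cb: 1b undefined. 1b->0: ok.
All examples now run through 3 states with every (state, symbol) defined. Accept strings end in {0,1}, Reject strings end in {2}; accept={0,1}.

states=3 start=0 accept={0,1} delta: 0a->1 0b->2 0c->1 1a->2 1b->0 1c->0 2a->0 2b->0 2c->0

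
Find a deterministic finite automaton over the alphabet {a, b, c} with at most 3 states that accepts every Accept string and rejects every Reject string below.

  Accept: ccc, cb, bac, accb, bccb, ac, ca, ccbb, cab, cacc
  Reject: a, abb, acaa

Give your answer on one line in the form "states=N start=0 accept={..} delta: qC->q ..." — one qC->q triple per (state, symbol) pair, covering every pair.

Fold the examples into a partial DFA from state 0: repeatedly fix the first undefined (state, symbol) met by the shortest-then-alphabetical prefix, trying targets in increasing order and rejecting any under which an Accept and a Reject string meet in one state with the same remainder; add a state when all current targets are rejected. Accepting states are where Accept strings end.
a: 0a undefined. 0a->0: ok.
b: 0b undefined. 0b->0: ok.
c: 0c undefined. 0c->0: no, ccc/a meet in 0. Open state 1: 0c->1.
ca: 1a undefined. 1a->0: no, ca/a meet in 0. 1a->1: no, bac/acaa meet in 1. Open state 2: 1a->2.
cb: 1b undefined. 1b->0: no, cb/a meet in 0. 1b->1: ok.
cc: 1c undefined. 1c->0: no, accb/a meet in 0. 1c->1: ok.
cab: 2b undefined. 2b->0: no, cab/a meet in 0. 2b->1: ok.
cac: 2c undefined. 2c->0: ok.
acaa: 2a undefined. 2a->0: ok.
All examples now run through 3 states with every (state, symbol) defined. Accept strings end in {1,2}, Reject strings end in {0}; accept={1,2}.

states=3 start=0 accept={1,2} delta: 0a->0 0b->0 0c->1 1a->2 1b->1 1c->1 2a->0 2b->1 2c->0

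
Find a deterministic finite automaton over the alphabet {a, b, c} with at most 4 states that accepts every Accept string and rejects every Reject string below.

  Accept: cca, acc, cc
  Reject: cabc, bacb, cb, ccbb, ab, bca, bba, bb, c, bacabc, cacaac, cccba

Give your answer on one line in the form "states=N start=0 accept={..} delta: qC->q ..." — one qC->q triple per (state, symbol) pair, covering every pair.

Fold the examples into a partial DFA from state 0: repeatedly fix the first undefined (state, symbol) met by the shortest-then-alphabetical prefix, trying targets in increasing order and rejecting any under which an Accept and a Reject string meet in one state with the same remainder; add a state when all current targets are rejected. Accepting states are where Accept strings end.
a: 0a undefined. 0a->0: ok.
b: 0b undefined. 0b->0: ok.
c: 0c undefined. 0c->0: no, cca/cabc meet in 0. Open state 1: 0c->1.
ca: 1a undefined. 1a->0: ok.
cb: 1b undefined. 1b->0: ok.
cc: 1c undefined. 1c->0: no, cca/bacb meet in 0. 1c->1: no, cca/bacb meet in 0. Open state 2: 1c->2.
cca: 2a undefined. 2a->0: no, cca/bacb meet in 0. 2a->1: no, cca/cabc meet in 1. 2a->2: ok.
ccb: 2b undefined. 2b->0: ok.
ccc: 2c undefined. 2c->0: ok.
All examples now run through 3 states with every (state, symbol) defined. Accept strings end in {2}, Reject strings end in {0,1}; accept={2}.

states=3 start=0 accept={2} delta: 0a->0 0b->0 0c->1 1a->0 1b->0 1c->2 2a->2 2b->0 2c->0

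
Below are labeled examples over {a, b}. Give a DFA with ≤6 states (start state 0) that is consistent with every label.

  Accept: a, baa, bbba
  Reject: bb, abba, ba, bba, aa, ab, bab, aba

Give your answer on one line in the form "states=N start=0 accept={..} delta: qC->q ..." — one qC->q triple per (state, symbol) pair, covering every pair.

states=4 start=0 accept={1} delta: 0a->1 0b->2 1a->0 1b->2 2a->0 2b->3 3a->0 3b->0

Fold the examples into a partial DFA from state 0: repeatedly fix the first undefined (state, symbol) met by the shortest-then-alphabetical prefix, trying targets in increasing order and rejecting any under which an Accept and a Reject string meet in one state with the same remainder; add a state when all current targets are rejected. Accepting states are where Accept strings end.
a: 0a undefined. 0a->0: no, a/aa meet in 0. Open state 1: 0a->1.
b: 0b undefined. 0b->0: no, a/ba meet in 1. 0b->1: no, bbba/abba meet in 1 with "bba" left. Open state 2: 0b->2.
aa: 1a undefined. 1a->0: ok.
ab: 1b undefined. 1b->0: no, a/aba meet in 1. 1b->1: no, a/ab meet in 1. 1b->2: ok.
ba: 2a undefined. 2a->0: ok.
bb: 2b undefined. 2b->0: no, a/abba meet in 1. 2b->1: no, a/bb meet in 1. 2b->2: no, bbba/abba meet in 0. Open state 3: 2b->3.
bba: 3a undefined. 3a->0: ok.
bbb: 3b undefined. 3b->0: ok.
All examples now run through 4 states with every (state, symbol) defined. Accept strings end in {1}, Reject strings end in {0,2,3}; accept={1}.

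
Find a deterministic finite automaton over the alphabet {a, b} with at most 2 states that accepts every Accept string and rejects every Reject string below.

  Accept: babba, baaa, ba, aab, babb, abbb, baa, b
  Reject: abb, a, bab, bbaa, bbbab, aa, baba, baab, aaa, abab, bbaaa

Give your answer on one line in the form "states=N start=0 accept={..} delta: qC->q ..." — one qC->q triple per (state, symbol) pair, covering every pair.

Grow the machine one transition at a time. Run the examples from 0; the earliest place one falls off (shortest prefix, ties alphabetical) gets sent to the lowest-numbered state that keeps every Accept/Reject pair distinguishable — a pair clashes when both reach the same state with identical unread suffix — and to a fresh state only if none does.
a: 0a undefined. 0a->0: ok.
b: 0b undefined. 0b->0: no, babba/abb meet in 0. Open state 1: 0b->1.
ba: 1a undefined. 1a->0: no, baaa/a meet in 0. 1a->1: ok.
bb: 1b undefined. 1b->0: ok.
All examples now run through 2 states with every (state, symbol) defined. Accept strings end in {1}, Reject strings end in {0}; accept={1}.

states=2 start=0 accept={1} delta: 0a->0 0b->1 1a->1 1b->0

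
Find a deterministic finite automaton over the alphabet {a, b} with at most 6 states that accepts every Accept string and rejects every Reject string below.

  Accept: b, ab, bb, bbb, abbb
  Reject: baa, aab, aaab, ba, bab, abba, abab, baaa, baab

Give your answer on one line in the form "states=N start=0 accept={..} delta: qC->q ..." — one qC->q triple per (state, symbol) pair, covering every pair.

State merging on the prefix tree: take the shortest (then alphabetical) example prefix whose next move is undefined and point that move at state 0, else 1, else 2, ...; a target is out if some Accept/Reject pair would then sit in one state with the same input left (inseparable). If every existing state is out, open a new one.
a: 0a undefined. 0a->0: no, b/aab meet in 0 with "b" left. Open state 1: 0a->1.
b: 0b undefined. 0b->0: no, ab/bab meet in 1 with "b" left. 0b->1: ok.
aa: 1a undefined. 1a->0: no, b/baa meet in 1. 1a->1: no, b/baa meet in 1. Open state 2: 1a->2.
ab: 1b undefined. 1b->0: no, ab/abab meet in 0. 1b->1: ok.
aaa: 2a undefined. 2a->0: no, b/aaab meet in 1. 2a->1: no, b/baa meet in 1. 2a->2: ok.
aab: 2b undefined. 2b->0: ok.
All examples now run through 3 states with every (state, symbol) defined. Accept strings end in {1}, Reject strings end in {0,2}; accept={1}.

states=3 start=0 accept={1} delta: 0a->1 0b->1 1a->2 1b->1 2a->2 2b->0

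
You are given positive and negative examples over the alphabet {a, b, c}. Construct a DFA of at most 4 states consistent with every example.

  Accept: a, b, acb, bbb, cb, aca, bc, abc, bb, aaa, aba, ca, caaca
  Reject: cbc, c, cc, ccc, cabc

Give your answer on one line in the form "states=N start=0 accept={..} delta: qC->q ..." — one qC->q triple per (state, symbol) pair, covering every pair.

State merging on the prefix tree: take the shortest (then alphabetical) example prefix whose next move is undefined and point that move at state 0, else 1, else 2, ...; a target is out if some Accept/Reject pair would then sit in one state with the same input left (inseparable). If every existing state is out, open a new one.
a: 0a undefined. 0a->0: ok.
b: 0b undefined. 0b->0: no, bc/c meet in 0 with "c" left. Open state 1: 0b->1.
c: 0c undefined. 0c->0: no, a/c meet in 0. 0c->1: no, b/c meet in 1. Open state 2: 0c->2.
bb: 1b undefined. 1b->0: ok.
bc: 1c undefined. 1c->0: ok.
ca: 2a undefined. 2a->0: no, a/cabc meet in 0. 2a->1: ok.
cb: 2b undefined. 2b->0: ok.
cc: 2c undefined. 2c->0: no, a/cc meet in 0. 2c->1: no, a/ccc meet in 0. 2c->2: ok.
aba: 1a undefined. 1a->0: ok.
All examples now run through 3 states with every (state, symbol) defined. Accept strings end in {0,1}, Reject strings end in {2}; accept={0,1}.

states=3 start=0 accept={0,1} delta: 0a->0 0b->1 0c->2 1a->0 1b->0 1c->0 2a->1 2b->0 2c->2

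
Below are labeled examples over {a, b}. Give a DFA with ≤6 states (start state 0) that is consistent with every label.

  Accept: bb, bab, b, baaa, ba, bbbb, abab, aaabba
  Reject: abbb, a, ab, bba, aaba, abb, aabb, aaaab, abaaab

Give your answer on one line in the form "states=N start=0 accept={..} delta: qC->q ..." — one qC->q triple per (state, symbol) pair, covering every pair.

states=6 start=0 accept={0,2} delta: 0a->1 0b->2 1a->1 1b->3 2a->2 2b->0 3a->4 3b->5 4a->0 4b->0 5a->0 5b->1

Grow the machine one transition at a time. Run the examples from 0; the earliest place one falls off (shortest prefix, ties alphabetical) gets sent to the lowest-numbered state that keeps every Accept/Reject pair distinguishable — a pair clashes when both reach the same state with identical unread suffix — and to a fresh state only if none does.
a: 0a undefined. 0a->0: no, bb/abb meet in 0 with "bb" left. Open state 1: 0a->1.
b: 0b undefined. 0b->0: no, bab/ab meet in 1 with "b" left. 0b->1: no, bb/ab meet in 1 with "b" left. Open state 2: 0b->2.
aa: 1a undefined. 1a->0: no, bb/aabb meet in 2 with "b" left. 1a->1: ok.
ab: 1b undefined. 1b->0: no, bb/abbb meet in 2 with "b" left. 1b->1: no, abab/abbb meet in 1. 1b->2: no, bb/abb meet in 2 with "b" left. Open state 3: 1b->3.
ba: 2a undefined. 2a->0: no, baaa/a meet in 1. 2a->1: no, bab/ab meet in 3. 2a->2: ok.
bb: 2b undefined. 2b->0: ok.
aba: 3a undefined. 3a->0: no, bb/aaba meet in 0. 3a->1: no, abab/ab meet in 3. 3a->2: no, bb/abaaab meet in 0. 3a->3: no, abab/abb meet in 3 with "b" left. Open state 4: 3a->4.
abb: 3b undefined. 3b->0: no, bb/abb meet in 0. 3b->1: no, aaabba/a meet in 1. 3b->2: no, bb/abbb meet in 0. 3b->3: no, aaabba/aaba meet in 4. 3b->4: no, abab/abbb meet in 4 with "b" left. Open state 5: 3b->5.
abaa: 4a undefined. 4a->0: ok.
abab: 4b undefined. 4b->0: ok.
abbb: 5b undefined. 5b->0: no, bb/abbb meet in 0. 5b->1: ok.
aaabba: 5a undefined. 5a->0: ok.
All examples now run through 6 states with every (state, symbol) defined. Accept strings end in {0,2}, Reject strings end in {1,3,4,5}; accept={0,2}.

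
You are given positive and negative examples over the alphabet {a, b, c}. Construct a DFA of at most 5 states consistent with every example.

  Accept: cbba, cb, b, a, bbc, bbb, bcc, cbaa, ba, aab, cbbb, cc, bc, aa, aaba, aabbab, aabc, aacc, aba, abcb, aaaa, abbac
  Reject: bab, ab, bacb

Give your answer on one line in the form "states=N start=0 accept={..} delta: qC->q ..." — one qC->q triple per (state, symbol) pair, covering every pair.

Grow the machine one transition at a time. Run the examples from 0; the earliest place one falls off (shortest prefix, ties alphabetical) gets sent to the lowest-numbered state that keeps every Accept/Reject pair distinguishable — a pair clashes when both reach the same state with identical unread suffix — and to a fresh state only if none does.
a: 0a undefined. 0a->0: no, b/ab meet in 0 with "b" left. Open state 1: 0a->1.
b: 0b undefined. 0b->0: ok.
c: 0c undefined. 0c->0: ok.
aa: 1a undefined. 1a->0: no, aabbab/bab meet in 1 with "b" left. 1a->1: no, aab/bab meet in 1 with "b" left. Open state 2: 1a->2.
ab: 1b undefined. 1b->0: no, cb/bab meet in 0. 1b->1: no, cbba/bab meet in 1. 1b->2: no, cbaa/bab meet in 2. Open state 3: 1b->3.
aaa: 2a undefined. 2a->0: ok.
aab: 2b undefined. 2b->0: no, aabbab/bab meet in 3. 2b->1: ok.
aac: 2c undefined. 2c->0: ok.
aba: 3a undefined. 3a->0: ok.
abb: 3b undefined. 3b->0: ok.
abc: 3c undefined. 3c->0: ok.
bac: 1c undefined. 1c->0: no, cb/bacb meet in 0. 1c->1: ok.
All examples now run through 4 states with every (state, symbol) defined. Accept strings end in {0,1,2}, Reject strings end in {3}; accept={0,1,2}.

states=4 start=0 accept={0,1,2} delta: 0a->1 0b->0 0c->0 1a->2 1b->3 1c->1 2a->0 2b->1 2c->0 3a->0 3b->0 3c->0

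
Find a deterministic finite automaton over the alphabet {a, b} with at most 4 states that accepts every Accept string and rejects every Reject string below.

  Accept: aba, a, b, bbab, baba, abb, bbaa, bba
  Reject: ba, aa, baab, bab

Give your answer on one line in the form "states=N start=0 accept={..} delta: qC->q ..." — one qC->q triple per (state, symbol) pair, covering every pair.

states=4 start=0 accept={0,1} delta: 0a->1 0b->1 1a->2 1b->3 2a->1 2b->2 3a->0 3b->0

State merging on the prefix tree: take the shortest (then alphabetical) example prefix whose next move is undefined and point that move at state 0, else 1, else 2, ...; a target is out if some Accept/Reject pair would then sit in one state with the same input left (inseparable). If every existing state is out, open a new one.
a: 0a undefined. 0a->0: no, aba/ba meet in 0 with "ba" left. Open state 1: 0a->1.
b: 0b undefined. 0b->0: no, a/ba meet in 1. 0b->1: ok.
aa: 1a undefined. 1a->0: no, a/bab meet in 1. 1a->1: no, a/ba meet in 1. Open state 2: 1a->2.
ab: 1b undefined. 1b->0: no, bbaa/ba meet in 2. 1b->1: no, aba/ba meet in 2. 1b->2: no, bbab/baab meet in 2 with "ab" left. Open state 3: 1b->3.
aba: 3a undefined. 3a->0: ok.
abb: 3b undefined. 3b->0: ok.
baa: 2a undefined. 2a->0: no, a/baab meet in 1. 2a->1: ok.
bab: 2b undefined. 2b->0: no, aba/bab meet in 0. 2b->1: no, a/bab meet in 1. 2b->2: ok.
All examples now run through 4 states with every (state, symbol) defined. Accept strings end in {0,1}, Reject strings end in {2,3}; accept={0,1}.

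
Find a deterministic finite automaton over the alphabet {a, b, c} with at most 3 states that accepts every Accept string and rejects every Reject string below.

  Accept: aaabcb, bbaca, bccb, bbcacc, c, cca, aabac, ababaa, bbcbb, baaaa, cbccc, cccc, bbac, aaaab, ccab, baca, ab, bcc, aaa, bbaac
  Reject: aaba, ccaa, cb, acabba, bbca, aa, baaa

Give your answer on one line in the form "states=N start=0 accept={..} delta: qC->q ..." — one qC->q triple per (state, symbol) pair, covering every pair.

states=3 start=0 accept={1,2} delta: 0a->1 0b->1 0c->2 1a->0 1b->1 1c->1 2a->1 2b->0 2c->2

Grow the machine one transition at a time. Run the examples from 0; the earliest place one falls off (shortest prefix, ties alphabetical) gets sent to the lowest-numbered state that keeps every Accept/Reject pair distinguishable — a pair clashes when both reach the same state with identical unread suffix — and to a fresh state only if none does.
a: 0a undefined. 0a->0: no, aaa/aa meet in 0. Open state 1: 0a->1.
b: 0b undefined. 0b->0: no, aaa/baaa meet in 1 with "aa" left. 0b->1: ok.
c: 0c undefined. 0c->0: no, cca/cb meet in 1. 0c->1: no, ab/cb meet in 1 with "b" left. Open state 2: 0c->2.
aa: 1a undefined. 1a->0: ok.
ab: 1b undefined. 1b->0: no, aaabcb/cb meet in 2 with "b" left. 1b->1: ok.
ac: 1c undefined. 1c->0: no, aaabcb/bbca meet in 1. 1c->1: ok.
cb: 2b undefined. 2b->0: ok.
cc: 2c undefined. 2c->0: no, bbcacc/aaba meet in 0. 2c->1: no, aaabcb/ccaa meet in 1. 2c->2: ok.
cca: 2a undefined. 2a->0: no, aaabcb/ccaa meet in 1. 2a->1: ok.
All examples now run through 3 states with every (state, symbol) defined. Accept strings end in {1,2}, Reject strings end in {0}; accept={1,2}.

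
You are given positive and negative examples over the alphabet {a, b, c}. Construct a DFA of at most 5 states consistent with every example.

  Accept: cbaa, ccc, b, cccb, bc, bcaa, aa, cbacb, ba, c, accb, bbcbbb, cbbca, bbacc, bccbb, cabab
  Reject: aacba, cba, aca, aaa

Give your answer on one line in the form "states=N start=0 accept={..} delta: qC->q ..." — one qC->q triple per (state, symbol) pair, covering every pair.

states=4 start=0 accept={0,1,2} delta: 0a->1 0b->0 0c->2 1a->2 1b->2 1c->2 2a->3 2b->2 2c->1 3a->0 3b->0 3c->0

Fold the examples into a partial DFA from state 0: repeatedly fix the first undefined (state, symbol) met by the shortest-then-alphabetical prefix, trying targets in increasing order and rejecting any under which an Accept and a Reject string meet in one state with the same remainder; add a state when all current targets are rejected. Accepting states are where Accept strings end.
a: 0a undefined. 0a->0: no, aa/aaa meet in 0. Open state 1: 0a->1.
b: 0b undefined. 0b->0: ok.
c: 0c undefined. 0c->0: no, ba/cba meet in 1. 0c->1: no, bcaa/aaa meet in 1 with "aa" left. Open state 2: 0c->2.
aa: 1a undefined. 1a->0: no, ba/aaa meet in 1. 1a->1: no, aa/aaa meet in 1. 1a->2: ok.
ac: 1c undefined. 1c->0: no, ba/aca meet in 1. 1c->1: no, bc/aca meet in 2. 1c->2: ok.
ca: 2a undefined. 2a->0: no, b/aca meet in 0. 2a->1: no, ba/aca meet in 1. 2a->2: no, bc/aca meet in 2. Open state 3: 2a->3.
cb: 2b undefined. 2b->0: no, ba/cba meet in 1. 2b->1: no, cbaa/aca meet in 3. 2b->2: ok.
cc: 2c undefined. 2c->0: no, ba/aacba meet in 1. 2c->1: ok.
cab: 3b undefined. 3b->0: ok.
aacb: 1b undefined. 1b->0: no, ba/aacba meet in 1. 1b->1: no, ccc/aacba meet in 2. 1b->2: ok.
bcaa: 3a undefined. 3a->0: ok.
cbac: 3c undefined. 3c->0: ok.
All examples now run through 4 states with every (state, symbol) defined. Accept strings end in {0,1,2}, Reject strings end in {3}; accept={0,1,2}.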